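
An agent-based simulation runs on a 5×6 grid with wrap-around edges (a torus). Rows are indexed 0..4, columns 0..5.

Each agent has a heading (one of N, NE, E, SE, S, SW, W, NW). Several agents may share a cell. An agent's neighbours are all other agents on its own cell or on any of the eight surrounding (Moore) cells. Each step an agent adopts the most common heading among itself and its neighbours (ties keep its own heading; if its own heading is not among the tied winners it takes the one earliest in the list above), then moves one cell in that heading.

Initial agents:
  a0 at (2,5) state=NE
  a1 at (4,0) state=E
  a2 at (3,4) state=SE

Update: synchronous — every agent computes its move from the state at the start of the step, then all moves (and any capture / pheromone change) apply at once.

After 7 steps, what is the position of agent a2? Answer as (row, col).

(0, 5)

t=1: a0@(1,0):NE a1@(4,1):E a2@(4,5):SE
t=2: a0@(0,1):NE a1@(4,2):E a2@(0,0):SE
t=3: a0@(4,2):NE a1@(4,3):E a2@(1,1):SE
t=4: a0@(3,3):NE a1@(4,4):E a2@(2,2):SE
t=5: a0@(2,4):NE a1@(4,5):E a2@(3,3):SE
t=6: a0@(1,5):NE a1@(4,0):E a2@(4,4):SE
t=7: a0@(0,0):NE a1@(4,1):E a2@(0,5):SE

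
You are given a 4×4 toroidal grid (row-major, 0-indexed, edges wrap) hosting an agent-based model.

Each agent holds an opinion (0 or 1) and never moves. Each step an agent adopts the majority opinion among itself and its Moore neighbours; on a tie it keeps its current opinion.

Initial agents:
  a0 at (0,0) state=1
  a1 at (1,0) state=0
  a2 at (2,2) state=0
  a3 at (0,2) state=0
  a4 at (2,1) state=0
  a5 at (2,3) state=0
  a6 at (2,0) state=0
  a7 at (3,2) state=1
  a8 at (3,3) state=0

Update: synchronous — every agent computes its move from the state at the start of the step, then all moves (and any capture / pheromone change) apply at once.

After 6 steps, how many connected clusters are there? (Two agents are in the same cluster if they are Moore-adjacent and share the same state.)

t=1: a0@(0,0):0 a1@(1,0):0 a2@(2,2):0 a3@(0,2):0 a4@(2,1):0 a5@(2,3):0 a6@(2,0):0 a7@(3,2):0 a8@(3,3):0
t=2: (unchanged — steady state)

1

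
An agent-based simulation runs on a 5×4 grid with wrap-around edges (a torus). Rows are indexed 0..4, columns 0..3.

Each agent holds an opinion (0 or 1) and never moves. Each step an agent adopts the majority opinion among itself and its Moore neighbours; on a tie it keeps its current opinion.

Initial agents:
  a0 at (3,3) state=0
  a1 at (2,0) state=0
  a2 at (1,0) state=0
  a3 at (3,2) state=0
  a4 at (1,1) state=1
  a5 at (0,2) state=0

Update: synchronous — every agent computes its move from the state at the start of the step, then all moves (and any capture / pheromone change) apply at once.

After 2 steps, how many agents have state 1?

0

t=1: a0@(3,3):0 a1@(2,0):0 a2@(1,0):0 a3@(3,2):0 a4@(1,1):0 a5@(0,2):0
t=2: (unchanged — steady state)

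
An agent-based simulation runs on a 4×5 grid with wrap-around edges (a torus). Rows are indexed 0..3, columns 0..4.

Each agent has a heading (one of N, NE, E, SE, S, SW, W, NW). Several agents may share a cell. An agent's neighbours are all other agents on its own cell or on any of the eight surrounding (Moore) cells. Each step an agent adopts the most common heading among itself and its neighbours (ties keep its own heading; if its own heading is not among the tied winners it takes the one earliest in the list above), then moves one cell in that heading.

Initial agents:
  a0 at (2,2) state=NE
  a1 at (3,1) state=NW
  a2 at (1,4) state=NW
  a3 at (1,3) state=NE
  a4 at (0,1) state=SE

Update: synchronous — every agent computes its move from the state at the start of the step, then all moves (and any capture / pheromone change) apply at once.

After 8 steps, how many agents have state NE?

t=1: a0@(1,3):NE a1@(2,0):NW a2@(0,3):NW a3@(0,4):NE a4@(1,2):SE
t=2: a0@(0,4):NE a1@(1,4):NW a2@(3,4):NE a3@(3,0):NE a4@(2,3):SE
t=3: a0@(3,0):NE a1@(0,3):NW a2@(2,0):NE a3@(2,1):NE a4@(3,4):SE
t=4: a0@(2,1):NE a1@(3,2):NW a2@(1,1):NE a3@(1,2):NE a4@(2,0):NE
t=5: a0@(1,2):NE a1@(2,1):NW a2@(0,2):NE a3@(0,3):NE a4@(1,1):NE
t=6: a0@(0,3):NE a1@(1,2):NE a2@(3,3):NE a3@(3,4):NE a4@(0,2):NE
t=7: a0@(3,4):NE a1@(0,3):NE a2@(2,4):NE a3@(2,0):NE a4@(3,3):NE
t=8: a0@(2,0):NE a1@(3,4):NE a2@(1,0):NE a3@(1,1):NE a4@(2,4):NE

5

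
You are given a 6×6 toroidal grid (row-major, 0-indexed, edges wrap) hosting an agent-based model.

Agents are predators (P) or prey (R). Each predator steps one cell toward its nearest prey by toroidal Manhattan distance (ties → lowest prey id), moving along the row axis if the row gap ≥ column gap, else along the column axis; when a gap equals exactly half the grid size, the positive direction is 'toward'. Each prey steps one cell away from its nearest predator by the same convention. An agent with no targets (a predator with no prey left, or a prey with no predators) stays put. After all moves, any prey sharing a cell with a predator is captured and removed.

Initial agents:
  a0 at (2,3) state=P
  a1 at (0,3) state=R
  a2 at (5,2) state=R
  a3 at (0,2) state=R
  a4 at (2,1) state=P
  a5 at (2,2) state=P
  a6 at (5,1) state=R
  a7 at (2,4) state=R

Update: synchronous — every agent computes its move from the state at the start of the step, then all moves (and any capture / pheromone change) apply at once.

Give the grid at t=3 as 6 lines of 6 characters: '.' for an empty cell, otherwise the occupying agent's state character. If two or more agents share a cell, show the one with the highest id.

t=1: a0@(2,4):P a1@(5,3):R a2@(4,2):R a3@(5,2):R a4@(1,1):P a5@(1,2):P a6@(4,1):R a7@(2,5):R
t=2: a0@(2,5):P a1@(4,3):R a2@(3,2):R a3@(4,2):R a4@(0,1):P a5@(0,2):P a6@(3,1):R a7@(2,0):R
t=3: a0@(2,0):P a1@(3,3):R a2@(2,2):R a3@(3,2):R a4@(5,1):P a5@(5,2):P a6@(3,2):R a7@(2,1):R

......
......
PRR...
..RR..
......
.PP...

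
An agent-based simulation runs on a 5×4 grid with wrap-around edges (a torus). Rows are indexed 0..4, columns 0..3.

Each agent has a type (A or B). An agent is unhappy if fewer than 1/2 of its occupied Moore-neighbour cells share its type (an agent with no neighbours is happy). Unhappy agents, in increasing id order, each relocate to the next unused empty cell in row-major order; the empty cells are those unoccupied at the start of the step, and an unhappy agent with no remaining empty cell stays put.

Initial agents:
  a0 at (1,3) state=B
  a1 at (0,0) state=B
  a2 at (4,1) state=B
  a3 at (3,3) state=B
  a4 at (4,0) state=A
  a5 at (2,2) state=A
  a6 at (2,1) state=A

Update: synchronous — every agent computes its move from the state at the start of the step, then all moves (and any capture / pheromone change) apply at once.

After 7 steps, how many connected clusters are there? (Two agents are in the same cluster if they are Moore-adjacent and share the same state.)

t=1: a0@(1,3):B a1@(0,0):B a2@(4,1):B a3@(0,1):B a4@(0,2):A a5@(0,3):A a6@(2,1):A
t=2: a0@(1,0):B a1@(0,0):B a2@(4,1):B a3@(0,1):B a4@(1,1):A a5@(1,2):A a6@(2,1):A
t=3: a0@(1,0):B a1@(0,0):B a2@(4,1):B a3@(0,1):B a4@(0,2):A a5@(1,2):A a6@(2,1):A
t=4: a0@(1,0):B a1@(0,0):B a2@(4,1):B a3@(0,1):B a4@(0,3):A a5@(1,2):A a6@(2,1):A
t=5: a0@(1,0):B a1@(0,0):B a2@(4,1):B a3@(0,1):B a4@(0,2):A a5@(1,2):A a6@(2,1):A
t=6: a0@(1,0):B a1@(0,0):B a2@(4,1):B a3@(0,1):B a4@(0,3):A a5@(1,2):A a6@(2,1):A
t=7: a0@(1,0):B a1@(0,0):B a2@(4,1):B a3@(0,1):B a4@(0,2):A a5@(1,2):A a6@(2,1):A

2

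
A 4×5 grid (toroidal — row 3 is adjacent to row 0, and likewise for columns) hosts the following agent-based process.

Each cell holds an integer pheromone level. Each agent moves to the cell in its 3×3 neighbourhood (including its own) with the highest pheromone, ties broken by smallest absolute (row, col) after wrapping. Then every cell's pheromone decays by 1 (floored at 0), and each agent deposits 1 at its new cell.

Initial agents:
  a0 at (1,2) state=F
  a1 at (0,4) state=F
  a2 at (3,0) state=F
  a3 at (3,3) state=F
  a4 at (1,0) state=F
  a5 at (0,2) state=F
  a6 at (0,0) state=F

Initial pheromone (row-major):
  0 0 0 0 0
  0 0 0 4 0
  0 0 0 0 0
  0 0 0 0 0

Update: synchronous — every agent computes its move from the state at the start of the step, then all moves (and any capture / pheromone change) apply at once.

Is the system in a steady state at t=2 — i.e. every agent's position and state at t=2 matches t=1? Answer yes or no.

no

t=1: a0@(1,3) a1@(1,3) a2@(0,0) a3@(0,2) a4@(0,0) a5@(1,3) a6@(0,0) | pheromone: 3 0 1 0 0 / 0 0 0 6 0 / 0 0 0 0 0 / 0 0 0 0 0
t=2: a0@(1,3) a1@(1,3) a2@(0,0) a3@(1,3) a4@(0,0) a5@(1,3) a6@(0,0) | pheromone: 5 0 0 0 0 / 0 0 0 9 0 / 0 0 0 0 0 / 0 0 0 0 0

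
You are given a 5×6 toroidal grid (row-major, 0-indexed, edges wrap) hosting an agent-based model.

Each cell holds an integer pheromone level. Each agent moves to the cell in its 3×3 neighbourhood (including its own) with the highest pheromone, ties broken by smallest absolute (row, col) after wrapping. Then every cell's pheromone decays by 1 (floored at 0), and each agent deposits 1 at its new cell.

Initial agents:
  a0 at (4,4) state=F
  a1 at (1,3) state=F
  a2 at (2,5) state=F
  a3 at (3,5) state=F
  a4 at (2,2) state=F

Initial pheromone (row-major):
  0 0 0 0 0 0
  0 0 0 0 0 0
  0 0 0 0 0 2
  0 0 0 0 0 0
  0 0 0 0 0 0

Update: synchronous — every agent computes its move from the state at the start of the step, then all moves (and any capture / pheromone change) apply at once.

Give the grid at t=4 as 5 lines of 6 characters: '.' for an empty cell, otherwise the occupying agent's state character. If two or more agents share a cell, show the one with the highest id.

..F...
......
.....F
......
......

t=1: a0@(0,3) a1@(0,2) a2@(2,5) a3@(2,5) a4@(1,1) | pheromone: 0 0 1 1 0 0 / 0 1 0 0 0 0 / 0 0 0 0 0 3 / 0 0 0 0 0 0 / 0 0 0 0 0 0
t=2: a0@(0,2) a1@(0,2) a2@(2,5) a3@(2,5) a4@(0,2) | pheromone: 0 0 3 0 0 0 / 0 0 0 0 0 0 / 0 0 0 0 0 4 / 0 0 0 0 0 0 / 0 0 0 0 0 0
t=3: a0@(0,2) a1@(0,2) a2@(2,5) a3@(2,5) a4@(0,2) | pheromone: 0 0 5 0 0 0 / 0 0 0 0 0 0 / 0 0 0 0 0 5 / 0 0 0 0 0 0 / 0 0 0 0 0 0
t=4: a0@(0,2) a1@(0,2) a2@(2,5) a3@(2,5) a4@(0,2) | pheromone: 0 0 7 0 0 0 / 0 0 0 0 0 0 / 0 0 0 0 0 6 / 0 0 0 0 0 0 / 0 0 0 0 0 0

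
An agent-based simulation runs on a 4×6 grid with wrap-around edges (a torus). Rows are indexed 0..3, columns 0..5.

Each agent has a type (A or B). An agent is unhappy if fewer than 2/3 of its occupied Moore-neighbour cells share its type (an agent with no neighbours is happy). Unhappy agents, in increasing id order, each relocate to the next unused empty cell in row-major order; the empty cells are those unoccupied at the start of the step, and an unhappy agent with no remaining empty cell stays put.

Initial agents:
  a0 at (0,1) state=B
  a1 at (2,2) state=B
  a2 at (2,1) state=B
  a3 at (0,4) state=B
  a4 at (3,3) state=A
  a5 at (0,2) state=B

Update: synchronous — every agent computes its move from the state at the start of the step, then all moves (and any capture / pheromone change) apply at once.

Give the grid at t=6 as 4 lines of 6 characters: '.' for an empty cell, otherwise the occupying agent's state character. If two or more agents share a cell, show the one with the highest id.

BBBA..
B.....
.B....
......

t=1: a0@(0,1):B a1@(0,0):B a2@(2,1):B a3@(0,3):B a4@(0,5):A a5@(1,0):B
t=2: a0@(0,1):B a1@(0,0):B a2@(2,1):B a3@(0,3):B a4@(0,2):A a5@(1,0):B
t=3: a0@(0,1):B a1@(0,0):B a2@(2,1):B a3@(0,4):B a4@(0,5):A a5@(1,0):B
t=4: a0@(0,1):B a1@(0,0):B a2@(2,1):B a3@(0,2):B a4@(0,3):A a5@(1,0):B
t=5: a0@(0,1):B a1@(0,0):B a2@(2,1):B a3@(0,4):B a4@(0,5):A a5@(1,0):B
t=6: a0@(0,1):B a1@(0,0):B a2@(2,1):B a3@(0,2):B a4@(0,3):A a5@(1,0):B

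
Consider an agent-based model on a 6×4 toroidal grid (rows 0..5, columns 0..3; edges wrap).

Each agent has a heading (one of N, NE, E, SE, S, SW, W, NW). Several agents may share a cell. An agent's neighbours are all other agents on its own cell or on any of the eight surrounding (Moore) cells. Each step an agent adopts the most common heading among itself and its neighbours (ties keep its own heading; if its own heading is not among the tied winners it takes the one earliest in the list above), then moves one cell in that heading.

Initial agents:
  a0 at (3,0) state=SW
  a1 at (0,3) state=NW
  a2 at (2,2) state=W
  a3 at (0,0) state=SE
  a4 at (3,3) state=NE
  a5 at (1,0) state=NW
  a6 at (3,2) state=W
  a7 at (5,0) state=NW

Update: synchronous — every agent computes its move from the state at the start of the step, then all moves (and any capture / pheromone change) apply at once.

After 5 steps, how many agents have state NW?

t=1: a0@(4,3):SW a1@(5,2):NW a2@(2,1):W a3@(5,3):NW a4@(3,2):W a5@(0,3):NW a6@(3,1):W a7@(4,3):NW
t=2: a0@(3,2):NW a1@(4,1):NW a2@(2,0):W a3@(4,2):NW a4@(3,1):W a5@(5,2):NW a6@(3,0):W a7@(3,2):NW
t=3: a0@(2,1):NW a1@(3,0):NW a2@(2,3):W a3@(3,1):NW a4@(2,0):NW a5@(4,1):NW a6@(3,3):W a7@(2,1):NW
t=4: a0@(1,0):NW a1@(2,3):NW a2@(2,2):W a3@(2,0):NW a4@(1,3):NW a5@(3,0):NW a6@(3,2):W a7@(1,0):NW
t=5: a0@(0,3):NW a1@(1,2):NW a2@(2,1):W a3@(1,3):NW a4@(0,2):NW a5@(2,3):NW a6@(3,1):W a7@(0,3):NW

6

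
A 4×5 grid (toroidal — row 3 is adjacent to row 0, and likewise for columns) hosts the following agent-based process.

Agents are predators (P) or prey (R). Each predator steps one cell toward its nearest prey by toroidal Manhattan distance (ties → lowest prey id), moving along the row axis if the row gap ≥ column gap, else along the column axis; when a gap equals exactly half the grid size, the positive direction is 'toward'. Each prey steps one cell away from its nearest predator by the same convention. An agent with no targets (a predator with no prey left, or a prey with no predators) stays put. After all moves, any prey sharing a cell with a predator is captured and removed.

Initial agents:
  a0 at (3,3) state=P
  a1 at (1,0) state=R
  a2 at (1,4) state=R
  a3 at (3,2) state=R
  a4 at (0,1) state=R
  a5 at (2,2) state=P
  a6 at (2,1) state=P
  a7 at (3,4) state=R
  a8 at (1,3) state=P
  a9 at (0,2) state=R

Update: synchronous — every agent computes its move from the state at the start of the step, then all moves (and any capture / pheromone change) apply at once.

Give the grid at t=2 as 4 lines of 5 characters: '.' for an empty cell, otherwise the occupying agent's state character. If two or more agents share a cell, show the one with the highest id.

.....
P..RR
.....
RP..R

t=1: a0@(3,2):P a1@(0,0):R a2@(1,0):R a3@(3,1):R a4@(3,1):R a5@(3,2):P a6@(1,1):P a7@(3,0):R a8@(1,4):P a9@(1,2):R
t=2: a0@(3,1):P a1@(3,0):R a2@(1,4):R a3@(3,0):R a4@(3,0):R a5@(3,1):P a6@(1,0):P a7@(3,4):R a8@(1,0):P a9@(1,3):R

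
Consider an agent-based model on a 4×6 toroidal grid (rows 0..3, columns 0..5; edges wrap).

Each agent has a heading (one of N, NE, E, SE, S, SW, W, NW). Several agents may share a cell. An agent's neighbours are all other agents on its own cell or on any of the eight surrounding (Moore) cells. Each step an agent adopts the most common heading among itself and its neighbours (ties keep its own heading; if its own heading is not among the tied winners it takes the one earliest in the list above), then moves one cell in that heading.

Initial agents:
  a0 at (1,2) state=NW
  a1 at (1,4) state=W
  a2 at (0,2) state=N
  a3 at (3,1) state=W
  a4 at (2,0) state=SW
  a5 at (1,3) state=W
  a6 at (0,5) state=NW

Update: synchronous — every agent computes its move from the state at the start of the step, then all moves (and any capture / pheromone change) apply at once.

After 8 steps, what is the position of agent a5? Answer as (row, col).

(1, 1)

t=1: a0@(0,1):NW a1@(1,3):W a2@(0,1):W a3@(3,0):W a4@(3,5):SW a5@(1,2):W a6@(3,4):NW
t=2: a0@(0,0):W a1@(1,2):W a2@(0,0):W a3@(3,5):W a4@(0,4):SW a5@(1,1):W a6@(2,3):NW
t=3: a0@(0,5):W a1@(1,1):W a2@(0,5):W a3@(3,4):W a4@(1,3):SW a5@(1,0):W a6@(1,2):NW
t=4: a0@(0,4):W a1@(1,0):W a2@(0,4):W a3@(3,3):W a4@(2,2):SW a5@(1,5):W a6@(0,1):NW
t=5: a0@(0,3):W a1@(1,5):W a2@(0,3):W a3@(3,2):W a4@(3,1):SW a5@(1,4):W a6@(3,0):NW
t=6: a0@(0,2):W a1@(1,4):W a2@(0,2):W a3@(3,1):W a4@(0,0):SW a5@(1,3):W a6@(2,5):NW
t=7: a0@(0,1):W a1@(1,3):W a2@(0,1):W a3@(3,0):W a4@(1,5):SW a5@(1,2):W a6@(1,4):NW
t=8: a0@(0,0):W a1@(1,2):W a2@(0,0):W a3@(3,5):W a4@(2,4):SW a5@(1,1):W a6@(0,3):NW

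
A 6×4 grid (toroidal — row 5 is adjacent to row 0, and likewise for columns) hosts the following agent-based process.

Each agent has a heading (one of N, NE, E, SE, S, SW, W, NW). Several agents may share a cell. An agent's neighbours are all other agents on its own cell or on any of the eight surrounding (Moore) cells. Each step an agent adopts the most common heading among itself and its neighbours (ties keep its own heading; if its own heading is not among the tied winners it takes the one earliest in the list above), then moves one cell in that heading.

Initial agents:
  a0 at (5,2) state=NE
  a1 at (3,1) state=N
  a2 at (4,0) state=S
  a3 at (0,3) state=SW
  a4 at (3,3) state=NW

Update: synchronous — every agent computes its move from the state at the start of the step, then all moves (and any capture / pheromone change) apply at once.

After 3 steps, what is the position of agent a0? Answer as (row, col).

t=1: a0@(4,3):NE a1@(2,1):N a2@(5,0):S a3@(1,2):SW a4@(2,2):NW
t=2: a0@(3,0):NE a1@(1,1):N a2@(0,0):S a3@(2,1):SW a4@(1,1):NW
t=3: a0@(2,1):NE a1@(0,1):N a2@(1,0):S a3@(3,0):SW a4@(0,0):NW

(2, 1)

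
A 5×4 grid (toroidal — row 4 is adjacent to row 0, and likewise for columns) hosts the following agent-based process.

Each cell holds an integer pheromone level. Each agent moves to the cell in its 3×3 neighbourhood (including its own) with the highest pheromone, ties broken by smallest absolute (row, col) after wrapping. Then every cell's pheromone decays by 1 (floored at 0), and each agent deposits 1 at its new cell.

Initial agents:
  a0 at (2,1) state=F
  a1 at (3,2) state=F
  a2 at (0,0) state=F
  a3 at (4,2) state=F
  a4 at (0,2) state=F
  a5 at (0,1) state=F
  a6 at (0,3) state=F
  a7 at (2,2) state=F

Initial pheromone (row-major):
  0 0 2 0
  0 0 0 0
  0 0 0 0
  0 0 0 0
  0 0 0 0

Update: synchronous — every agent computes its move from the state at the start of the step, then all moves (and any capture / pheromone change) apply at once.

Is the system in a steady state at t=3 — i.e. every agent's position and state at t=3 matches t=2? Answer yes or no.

no

t=1: a0@(1,0) a1@(2,1) a2@(0,0) a3@(0,2) a4@(0,2) a5@(0,2) a6@(0,2) a7@(1,1) | pheromone: 1 0 5 0 / 1 1 0 0 / 0 1 0 0 / 0 0 0 0 / 0 0 0 0
t=2: a0@(0,0) a1@(1,0) a2@(0,0) a3@(0,2) a4@(0,2) a5@(0,2) a6@(0,2) a7@(0,2) | pheromone: 2 0 9 0 / 1 0 0 0 / 0 0 0 0 / 0 0 0 0 / 0 0 0 0
t=3: a0@(0,0) a1@(0,0) a2@(0,0) a3@(0,2) a4@(0,2) a5@(0,2) a6@(0,2) a7@(0,2) | pheromone: 4 0 13 0 / 0 0 0 0 / 0 0 0 0 / 0 0 0 0 / 0 0 0 0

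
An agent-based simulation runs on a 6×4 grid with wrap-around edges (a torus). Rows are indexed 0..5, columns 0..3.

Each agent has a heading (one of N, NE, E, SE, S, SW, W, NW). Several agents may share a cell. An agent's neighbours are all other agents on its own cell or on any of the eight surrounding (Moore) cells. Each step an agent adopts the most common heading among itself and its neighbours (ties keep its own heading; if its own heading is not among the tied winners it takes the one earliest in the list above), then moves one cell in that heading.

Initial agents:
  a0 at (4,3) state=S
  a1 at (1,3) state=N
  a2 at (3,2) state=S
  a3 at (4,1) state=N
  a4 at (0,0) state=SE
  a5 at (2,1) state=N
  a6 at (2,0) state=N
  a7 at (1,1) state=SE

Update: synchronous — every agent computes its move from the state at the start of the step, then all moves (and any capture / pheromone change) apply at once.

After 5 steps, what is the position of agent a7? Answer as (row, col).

t=1: a0@(5,3):S a1@(0,3):N a2@(4,2):S a3@(3,1):N a4@(1,1):SE a5@(1,1):N a6@(1,0):N a7@(2,2):SE
t=2: a0@(0,3):S a1@(5,3):N a2@(5,2):S a3@(2,1):N a4@(2,2):SE a5@(0,1):N a6@(0,0):N a7@(3,3):SE
t=3: a0@(1,3):S a1@(4,3):N a2@(0,2):S a3@(1,1):N a4@(3,3):SE a5@(5,1):N a6@(5,0):N a7@(4,0):SE
t=4: a0@(2,3):S a1@(3,3):N a2@(1,2):S a3@(0,1):N a4@(4,0):SE a5@(4,1):N a6@(4,0):N a7@(3,0):N
t=5: a0@(3,3):S a1@(2,3):N a2@(2,2):S a3@(5,1):N a4@(3,0):N a5@(3,1):N a6@(3,0):N a7@(2,0):N

(2, 0)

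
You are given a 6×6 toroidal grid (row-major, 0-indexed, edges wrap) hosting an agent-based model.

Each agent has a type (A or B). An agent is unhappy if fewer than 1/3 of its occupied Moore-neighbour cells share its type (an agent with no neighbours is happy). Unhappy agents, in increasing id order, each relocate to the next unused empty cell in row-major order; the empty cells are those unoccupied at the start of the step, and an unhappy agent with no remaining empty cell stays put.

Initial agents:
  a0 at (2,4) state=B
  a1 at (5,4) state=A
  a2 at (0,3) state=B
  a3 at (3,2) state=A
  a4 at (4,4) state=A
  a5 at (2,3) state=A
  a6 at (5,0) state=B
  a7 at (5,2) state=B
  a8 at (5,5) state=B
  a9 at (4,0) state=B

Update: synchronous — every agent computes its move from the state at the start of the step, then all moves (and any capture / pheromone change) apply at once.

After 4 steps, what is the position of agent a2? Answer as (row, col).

(0, 3)

t=1: a0@(0,0):B a1@(5,4):A a2@(0,3):B a3@(3,2):A a4@(4,4):A a5@(2,3):A a6@(5,0):B a7@(5,2):B a8@(5,5):B a9@(4,0):B
t=2: (unchanged — steady state)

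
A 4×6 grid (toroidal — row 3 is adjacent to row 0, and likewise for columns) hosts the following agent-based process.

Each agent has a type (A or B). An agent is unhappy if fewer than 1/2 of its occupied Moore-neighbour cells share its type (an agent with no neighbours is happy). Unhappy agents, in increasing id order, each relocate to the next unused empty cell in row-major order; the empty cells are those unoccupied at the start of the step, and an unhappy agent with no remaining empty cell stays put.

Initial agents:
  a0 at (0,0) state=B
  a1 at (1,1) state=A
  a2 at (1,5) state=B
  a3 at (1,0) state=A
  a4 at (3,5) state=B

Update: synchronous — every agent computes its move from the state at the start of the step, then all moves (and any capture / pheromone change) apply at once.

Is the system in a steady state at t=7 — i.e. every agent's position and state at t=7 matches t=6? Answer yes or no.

t=1: a0@(0,0):B a1@(1,1):A a2@(1,5):B a3@(0,1):A a4@(3,5):B
t=2: (unchanged — steady state)

yes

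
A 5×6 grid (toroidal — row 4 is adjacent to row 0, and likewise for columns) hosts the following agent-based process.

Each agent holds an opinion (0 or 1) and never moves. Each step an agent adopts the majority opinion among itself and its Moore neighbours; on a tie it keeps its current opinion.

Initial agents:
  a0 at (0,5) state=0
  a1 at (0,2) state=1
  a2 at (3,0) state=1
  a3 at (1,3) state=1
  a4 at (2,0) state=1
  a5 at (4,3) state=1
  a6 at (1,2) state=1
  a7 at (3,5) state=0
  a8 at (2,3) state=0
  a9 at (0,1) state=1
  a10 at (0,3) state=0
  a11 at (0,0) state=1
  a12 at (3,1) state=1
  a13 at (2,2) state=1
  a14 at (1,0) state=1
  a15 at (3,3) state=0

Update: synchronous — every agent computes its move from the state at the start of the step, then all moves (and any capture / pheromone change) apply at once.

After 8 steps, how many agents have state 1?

16

t=1: a0@(0,5):1 a1@(0,2):1 a2@(3,0):1 a3@(1,3):1 a4@(2,0):1 a5@(4,3):1 a6@(1,2):1 a7@(3,5):1 a8@(2,3):1 a9@(0,1):1 a10@(0,3):1 a11@(0,0):1 a12@(3,1):1 a13@(2,2):1 a14@(1,0):1 a15@(3,3):0
t=2: a0@(0,5):1 a1@(0,2):1 a2@(3,0):1 a3@(1,3):1 a4@(2,0):1 a5@(4,3):1 a6@(1,2):1 a7@(3,5):1 a8@(2,3):1 a9@(0,1):1 a10@(0,3):1 a11@(0,0):1 a12@(3,1):1 a13@(2,2):1 a14@(1,0):1 a15@(3,3):1
t=3: (unchanged — steady state)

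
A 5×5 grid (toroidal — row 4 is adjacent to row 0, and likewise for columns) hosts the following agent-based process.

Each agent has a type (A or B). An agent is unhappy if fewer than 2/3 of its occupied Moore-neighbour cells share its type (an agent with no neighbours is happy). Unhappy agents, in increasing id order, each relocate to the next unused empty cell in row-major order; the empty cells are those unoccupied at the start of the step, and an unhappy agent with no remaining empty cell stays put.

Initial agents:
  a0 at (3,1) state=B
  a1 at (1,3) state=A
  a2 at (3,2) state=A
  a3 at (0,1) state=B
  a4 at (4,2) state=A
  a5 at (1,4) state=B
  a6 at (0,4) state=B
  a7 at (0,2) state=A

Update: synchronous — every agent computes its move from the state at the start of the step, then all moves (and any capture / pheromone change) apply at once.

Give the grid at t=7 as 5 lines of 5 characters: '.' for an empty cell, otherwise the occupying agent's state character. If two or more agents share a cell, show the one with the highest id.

B..AA
BAB..
.B...
A....
.....

t=1: a0@(0,0):B a1@(0,3):A a2@(1,0):A a3@(1,1):B a4@(1,2):A a5@(2,0):B a6@(2,1):B a7@(0,2):A
t=2: a0@(0,1):B a1@(0,3):A a2@(0,4):A a3@(1,3):B a4@(1,4):A a5@(2,0):B a6@(2,2):B a7@(0,2):A
t=3: a0@(0,0):B a1@(0,3):A a2@(0,4):A a3@(1,0):B a4@(1,1):A a5@(1,2):B a6@(2,2):B a7@(2,1):A
t=4: a0@(0,1):B a1@(0,2):A a2@(1,3):A a3@(1,4):B a4@(2,0):A a5@(2,3):B a6@(2,4):B a7@(3,0):A
t=5: a0@(0,0):B a1@(0,3):A a2@(0,4):A a3@(1,0):B a4@(1,1):A a5@(2,3):B a6@(1,2):B a7@(2,1):A
t=6: a0@(0,1):B a1@(0,2):A a2@(1,3):A a3@(1,4):B a4@(2,0):A a5@(2,3):B a6@(2,2):B a7@(2,4):A
t=7: a0@(0,0):B a1@(0,3):A a2@(0,4):A a3@(1,0):B a4@(1,1):A a5@(1,2):B a6@(2,1):B a7@(3,0):A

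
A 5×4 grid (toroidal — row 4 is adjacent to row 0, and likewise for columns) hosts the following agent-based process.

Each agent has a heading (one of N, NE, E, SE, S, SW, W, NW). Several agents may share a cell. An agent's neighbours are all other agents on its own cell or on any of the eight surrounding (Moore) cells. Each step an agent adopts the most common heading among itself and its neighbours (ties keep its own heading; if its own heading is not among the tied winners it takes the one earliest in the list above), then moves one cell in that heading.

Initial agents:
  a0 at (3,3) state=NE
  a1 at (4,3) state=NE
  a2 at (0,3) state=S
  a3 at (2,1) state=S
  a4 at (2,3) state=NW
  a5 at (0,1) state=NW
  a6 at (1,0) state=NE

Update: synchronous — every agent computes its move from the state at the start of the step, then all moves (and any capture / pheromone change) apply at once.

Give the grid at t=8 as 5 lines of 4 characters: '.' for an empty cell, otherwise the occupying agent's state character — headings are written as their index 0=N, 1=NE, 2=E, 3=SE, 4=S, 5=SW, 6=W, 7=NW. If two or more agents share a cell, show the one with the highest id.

...1
1..1
...1
....
...1

t=1: a0@(2,0):NE a1@(3,0):NE a2@(4,0):NE a3@(3,1):S a4@(1,0):NE a5@(4,0):NW a6@(2,0):S
t=2: a0@(1,1):NE a1@(2,1):NE a2@(3,1):NE a3@(2,2):NE a4@(0,1):NE a5@(3,1):NE a6@(1,1):NE
t=3: a0@(0,2):NE a1@(1,2):NE a2@(2,2):NE a3@(1,3):NE a4@(4,2):NE a5@(2,2):NE a6@(0,2):NE
t=4: a0@(4,3):NE a1@(0,3):NE a2@(1,3):NE a3@(0,0):NE a4@(3,3):NE a5@(1,3):NE a6@(4,3):NE
t=5: a0@(3,0):NE a1@(4,0):NE a2@(0,0):NE a3@(4,1):NE a4@(2,0):NE a5@(0,0):NE a6@(3,0):NE
t=6: a0@(2,1):NE a1@(3,1):NE a2@(4,1):NE a3@(3,2):NE a4@(1,1):NE a5@(4,1):NE a6@(2,1):NE
t=7: a0@(1,2):NE a1@(2,2):NE a2@(3,2):NE a3@(2,3):NE a4@(0,2):NE a5@(3,2):NE a6@(1,2):NE
t=8: a0@(0,3):NE a1@(1,3):NE a2@(2,3):NE a3@(1,0):NE a4@(4,3):NE a5@(2,3):NE a6@(0,3):NE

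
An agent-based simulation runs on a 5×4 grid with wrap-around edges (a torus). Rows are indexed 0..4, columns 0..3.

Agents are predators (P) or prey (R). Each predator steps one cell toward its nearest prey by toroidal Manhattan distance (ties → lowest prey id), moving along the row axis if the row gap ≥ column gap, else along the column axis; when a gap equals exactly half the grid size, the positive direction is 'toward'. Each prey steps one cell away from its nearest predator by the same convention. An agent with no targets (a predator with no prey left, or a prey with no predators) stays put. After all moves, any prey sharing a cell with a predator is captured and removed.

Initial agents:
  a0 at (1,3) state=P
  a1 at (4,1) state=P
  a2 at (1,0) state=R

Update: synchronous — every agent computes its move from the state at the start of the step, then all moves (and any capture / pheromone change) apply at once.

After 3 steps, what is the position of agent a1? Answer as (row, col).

(1, 2)

t=1: a0@(1,0):P a1@(0,1):P a2@(1,1):R
t=2: a0@(1,1):P a1@(1,1):P a2@(1,2):R
t=3: a0@(1,2):P a1@(1,2):P a2@(1,3):R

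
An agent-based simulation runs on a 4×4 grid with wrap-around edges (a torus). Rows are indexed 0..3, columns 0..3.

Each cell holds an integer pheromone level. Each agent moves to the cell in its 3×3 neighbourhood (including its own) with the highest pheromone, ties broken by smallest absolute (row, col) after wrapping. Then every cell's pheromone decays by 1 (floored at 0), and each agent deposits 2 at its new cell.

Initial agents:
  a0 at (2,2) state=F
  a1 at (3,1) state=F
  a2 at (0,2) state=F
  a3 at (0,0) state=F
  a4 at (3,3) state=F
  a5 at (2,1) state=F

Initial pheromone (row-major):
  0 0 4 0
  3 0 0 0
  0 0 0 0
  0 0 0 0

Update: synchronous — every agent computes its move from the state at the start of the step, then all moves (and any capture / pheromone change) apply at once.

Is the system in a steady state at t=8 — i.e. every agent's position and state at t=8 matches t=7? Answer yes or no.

yes

t=1: a0@(1,1) a1@(0,2) a2@(0,2) a3@(1,0) a4@(0,2) a5@(1,0) | pheromone: 0 0 9 0 / 6 2 0 0 / 0 0 0 0 / 0 0 0 0
t=2: a0@(0,2) a1@(0,2) a2@(0,2) a3@(1,0) a4@(0,2) a5@(1,0) | pheromone: 0 0 16 0 / 9 1 0 0 / 0 0 0 0 / 0 0 0 0
t=3: a0@(0,2) a1@(0,2) a2@(0,2) a3@(1,0) a4@(0,2) a5@(1,0) | pheromone: 0 0 23 0 / 12 0 0 0 / 0 0 0 0 / 0 0 0 0
t=4: a0@(0,2) a1@(0,2) a2@(0,2) a3@(1,0) a4@(0,2) a5@(1,0) | pheromone: 0 0 30 0 / 15 0 0 0 / 0 0 0 0 / 0 0 0 0
t=5: a0@(0,2) a1@(0,2) a2@(0,2) a3@(1,0) a4@(0,2) a5@(1,0) | pheromone: 0 0 37 0 / 18 0 0 0 / 0 0 0 0 / 0 0 0 0
t=6: a0@(0,2) a1@(0,2) a2@(0,2) a3@(1,0) a4@(0,2) a5@(1,0) | pheromone: 0 0 44 0 / 21 0 0 0 / 0 0 0 0 / 0 0 0 0
t=7: a0@(0,2) a1@(0,2) a2@(0,2) a3@(1,0) a4@(0,2) a5@(1,0) | pheromone: 0 0 51 0 / 24 0 0 0 / 0 0 0 0 / 0 0 0 0
t=8: a0@(0,2) a1@(0,2) a2@(0,2) a3@(1,0) a4@(0,2) a5@(1,0) | pheromone: 0 0 58 0 / 27 0 0 0 / 0 0 0 0 / 0 0 0 0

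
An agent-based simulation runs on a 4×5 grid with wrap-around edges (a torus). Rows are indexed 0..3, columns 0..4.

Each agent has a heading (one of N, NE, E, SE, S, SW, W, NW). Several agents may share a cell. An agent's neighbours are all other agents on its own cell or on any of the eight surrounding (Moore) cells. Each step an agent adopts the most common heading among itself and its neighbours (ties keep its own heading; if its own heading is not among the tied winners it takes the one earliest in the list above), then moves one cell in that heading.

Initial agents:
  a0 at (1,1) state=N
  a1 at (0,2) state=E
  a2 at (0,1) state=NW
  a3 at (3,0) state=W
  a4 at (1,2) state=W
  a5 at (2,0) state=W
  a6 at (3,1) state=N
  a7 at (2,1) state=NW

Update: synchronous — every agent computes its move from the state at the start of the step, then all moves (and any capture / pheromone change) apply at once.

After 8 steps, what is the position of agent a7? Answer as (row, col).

t=1: a0@(1,0):W a1@(3,2):N a2@(3,1):N a3@(3,4):W a4@(0,1):NW a5@(2,4):W a6@(3,0):W a7@(2,0):W
t=2: a0@(1,4):W a1@(2,2):N a2@(2,1):N a3@(3,3):W a4@(3,1):N a5@(2,3):W a6@(3,4):W a7@(2,4):W
t=3: a0@(1,3):W a1@(1,2):N a2@(1,1):N a3@(3,2):W a4@(2,1):N a5@(2,2):W a6@(3,3):W a7@(2,3):W
t=4: a0@(1,2):W a1@(0,2):N a2@(0,1):N a3@(3,1):W a4@(1,1):N a5@(2,1):W a6@(3,2):W a7@(2,2):W
t=5: a0@(1,1):W a1@(3,2):N a2@(3,1):N a3@(3,0):W a4@(0,1):N a5@(2,0):W a6@(3,1):W a7@(2,1):W
t=6: a0@(1,0):W a1@(2,2):N a2@(3,0):W a3@(3,4):W a4@(3,1):N a5@(2,4):W a6@(3,0):W a7@(2,0):W
t=7: a0@(1,4):W a1@(1,2):N a2@(3,4):W a3@(3,3):W a4@(3,0):W a5@(2,3):W a6@(3,4):W a7@(2,4):W
t=8: a0@(1,3):W a1@(0,2):N a2@(3,3):W a3@(3,2):W a4@(3,4):W a5@(2,2):W a6@(3,3):W a7@(2,3):W

(2, 3)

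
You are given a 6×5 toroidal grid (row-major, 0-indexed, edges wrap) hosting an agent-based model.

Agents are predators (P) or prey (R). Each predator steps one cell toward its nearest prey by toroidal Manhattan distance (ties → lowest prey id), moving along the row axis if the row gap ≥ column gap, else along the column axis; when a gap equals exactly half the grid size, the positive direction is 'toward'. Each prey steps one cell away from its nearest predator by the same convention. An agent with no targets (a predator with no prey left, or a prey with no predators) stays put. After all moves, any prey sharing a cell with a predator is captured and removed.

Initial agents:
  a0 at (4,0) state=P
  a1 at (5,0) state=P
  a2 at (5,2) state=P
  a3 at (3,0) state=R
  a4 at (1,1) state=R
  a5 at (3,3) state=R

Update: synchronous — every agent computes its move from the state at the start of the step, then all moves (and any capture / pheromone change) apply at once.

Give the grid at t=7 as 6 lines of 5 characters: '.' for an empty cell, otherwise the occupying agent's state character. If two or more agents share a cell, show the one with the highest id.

t=1: a0@(3,0):P a1@(4,0):P a2@(0,2):P a3@(2,0):R a4@(2,1):R a5@(3,2):R
t=2: a0@(2,0):P a1@(3,0):P a2@(1,2):P a3@(1,0):R a4@(1,1):R a5@(3,3):R
t=3: a0@(1,0):P a1@(2,0):P a2@(1,1):P a3@(0,0):R a5@(3,2):R
t=4: a0@(0,0):P a1@(1,0):P a2@(0,1):P a3@(5,0):R a5@(3,3):R
t=5: a0@(5,0):P a1@(0,0):P a2@(5,1):P a3@(4,0):R a5@(4,3):R
t=6: a0@(4,0):P a1@(5,0):P a2@(4,1):P a3@(3,0):R a5@(4,2):R
t=7: a0@(3,0):P a1@(4,0):P a2@(4,2):P a3@(2,0):R a5@(4,3):R

.....
.....
R....
P....
P.PR.
.....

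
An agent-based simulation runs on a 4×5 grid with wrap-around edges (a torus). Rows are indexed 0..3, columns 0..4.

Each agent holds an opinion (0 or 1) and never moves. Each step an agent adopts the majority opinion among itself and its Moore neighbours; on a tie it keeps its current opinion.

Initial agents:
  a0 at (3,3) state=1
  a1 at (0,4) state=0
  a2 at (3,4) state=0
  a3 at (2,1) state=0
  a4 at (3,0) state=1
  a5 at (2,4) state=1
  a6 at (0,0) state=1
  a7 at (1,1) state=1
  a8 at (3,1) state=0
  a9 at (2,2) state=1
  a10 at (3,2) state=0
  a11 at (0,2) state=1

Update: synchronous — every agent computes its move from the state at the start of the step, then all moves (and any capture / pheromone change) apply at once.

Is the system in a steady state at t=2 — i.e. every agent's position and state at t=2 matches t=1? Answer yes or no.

t=1: a0@(3,3):1 a1@(0,4):1 a2@(3,4):1 a3@(2,1):0 a4@(3,0):0 a5@(2,4):1 a6@(0,0):1 a7@(1,1):1 a8@(3,1):1 a9@(2,2):1 a10@(3,2):0 a11@(0,2):1
t=2: a0@(3,3):1 a1@(0,4):1 a2@(3,4):1 a3@(2,1):0 a4@(3,0):1 a5@(2,4):1 a6@(0,0):1 a7@(1,1):1 a8@(3,1):1 a9@(2,2):1 a10@(3,2):1 a11@(0,2):1

no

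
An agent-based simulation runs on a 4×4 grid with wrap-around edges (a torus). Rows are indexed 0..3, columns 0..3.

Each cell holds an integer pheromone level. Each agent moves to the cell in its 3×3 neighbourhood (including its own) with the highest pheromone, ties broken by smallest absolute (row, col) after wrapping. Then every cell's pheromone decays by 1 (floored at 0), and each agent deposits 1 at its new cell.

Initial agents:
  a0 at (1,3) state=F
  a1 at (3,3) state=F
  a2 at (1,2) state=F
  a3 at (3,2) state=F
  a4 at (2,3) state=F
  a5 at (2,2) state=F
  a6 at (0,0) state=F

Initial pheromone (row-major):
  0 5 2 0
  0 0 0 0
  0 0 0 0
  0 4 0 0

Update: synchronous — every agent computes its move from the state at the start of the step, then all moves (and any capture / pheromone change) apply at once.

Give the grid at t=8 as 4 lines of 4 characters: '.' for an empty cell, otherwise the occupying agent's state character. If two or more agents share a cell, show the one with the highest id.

.F..
....
....
....

t=1: a0@(0,2) a1@(0,2) a2@(0,1) a3@(0,1) a4@(1,0) a5@(3,1) a6@(0,1) | pheromone: 0 7 3 0 / 1 0 0 0 / 0 0 0 0 / 0 4 0 0
t=2: a0@(0,1) a1@(0,1) a2@(0,1) a3@(0,1) a4@(0,1) a5@(0,1) a6@(0,1) | pheromone: 0 13 2 0 / 0 0 0 0 / 0 0 0 0 / 0 3 0 0
t=3: a0@(0,1) a1@(0,1) a2@(0,1) a3@(0,1) a4@(0,1) a5@(0,1) a6@(0,1) | pheromone: 0 19 1 0 / 0 0 0 0 / 0 0 0 0 / 0 2 0 0
t=4: a0@(0,1) a1@(0,1) a2@(0,1) a3@(0,1) a4@(0,1) a5@(0,1) a6@(0,1) | pheromone: 0 25 0 0 / 0 0 0 0 / 0 0 0 0 / 0 1 0 0
t=5: a0@(0,1) a1@(0,1) a2@(0,1) a3@(0,1) a4@(0,1) a5@(0,1) a6@(0,1) | pheromone: 0 31 0 0 / 0 0 0 0 / 0 0 0 0 / 0 0 0 0
t=6: a0@(0,1) a1@(0,1) a2@(0,1) a3@(0,1) a4@(0,1) a5@(0,1) a6@(0,1) | pheromone: 0 37 0 0 / 0 0 0 0 / 0 0 0 0 / 0 0 0 0
t=7: a0@(0,1) a1@(0,1) a2@(0,1) a3@(0,1) a4@(0,1) a5@(0,1) a6@(0,1) | pheromone: 0 43 0 0 / 0 0 0 0 / 0 0 0 0 / 0 0 0 0
t=8: a0@(0,1) a1@(0,1) a2@(0,1) a3@(0,1) a4@(0,1) a5@(0,1) a6@(0,1) | pheromone: 0 49 0 0 / 0 0 0 0 / 0 0 0 0 / 0 0 0 0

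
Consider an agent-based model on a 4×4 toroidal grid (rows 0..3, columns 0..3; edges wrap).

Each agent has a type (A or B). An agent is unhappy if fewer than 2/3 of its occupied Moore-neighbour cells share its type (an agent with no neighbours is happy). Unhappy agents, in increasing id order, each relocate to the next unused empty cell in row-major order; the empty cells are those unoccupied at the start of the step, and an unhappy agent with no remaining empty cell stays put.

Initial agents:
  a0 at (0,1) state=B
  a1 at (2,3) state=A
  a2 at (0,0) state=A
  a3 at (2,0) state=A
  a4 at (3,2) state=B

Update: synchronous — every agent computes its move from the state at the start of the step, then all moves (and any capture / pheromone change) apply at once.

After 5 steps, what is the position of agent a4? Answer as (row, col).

t=1: a0@(0,2):B a1@(0,3):A a2@(1,0):A a3@(2,0):A a4@(1,1):B
t=2: a0@(0,0):B a1@(0,1):A a2@(1,0):A a3@(1,2):A a4@(1,3):B
t=3: a0@(0,2):B a1@(0,1):A a2@(0,3):A a3@(1,1):A a4@(2,0):B
t=4: a0@(0,0):B a1@(1,0):A a2@(1,2):A a3@(1,3):A a4@(2,1):B
t=5: a0@(0,1):B a1@(0,2):A a2@(0,3):A a3@(1,3):A a4@(1,1):B

(1, 1)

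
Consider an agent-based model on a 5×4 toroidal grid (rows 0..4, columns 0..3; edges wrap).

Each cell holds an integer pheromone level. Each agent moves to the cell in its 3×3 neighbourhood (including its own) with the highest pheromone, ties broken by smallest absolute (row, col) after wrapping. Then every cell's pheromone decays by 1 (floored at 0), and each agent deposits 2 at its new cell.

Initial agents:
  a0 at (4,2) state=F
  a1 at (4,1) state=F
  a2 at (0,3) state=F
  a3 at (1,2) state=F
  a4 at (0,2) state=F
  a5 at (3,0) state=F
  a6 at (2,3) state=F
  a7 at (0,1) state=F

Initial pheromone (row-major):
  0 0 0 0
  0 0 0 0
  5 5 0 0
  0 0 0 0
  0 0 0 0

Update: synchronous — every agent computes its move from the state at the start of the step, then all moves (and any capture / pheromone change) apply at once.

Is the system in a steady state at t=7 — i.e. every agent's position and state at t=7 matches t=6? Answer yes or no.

t=1: a0@(0,1) a1@(0,0) a2@(0,0) a3@(2,1) a4@(0,1) a5@(2,0) a6@(2,0) a7@(0,0) | pheromone: 6 4 0 0 / 0 0 0 0 / 8 6 0 0 / 0 0 0 0 / 0 0 0 0
t=2: a0@(0,0) a1@(0,0) a2@(0,0) a3@(2,0) a4@(0,0) a5@(2,0) a6@(2,0) a7@(0,0) | pheromone: 15 3 0 0 / 0 0 0 0 / 13 5 0 0 / 0 0 0 0 / 0 0 0 0
t=3: a0@(0,0) a1@(0,0) a2@(0,0) a3@(2,0) a4@(0,0) a5@(2,0) a6@(2,0) a7@(0,0) | pheromone: 24 2 0 0 / 0 0 0 0 / 18 4 0 0 / 0 0 0 0 / 0 0 0 0
t=4: a0@(0,0) a1@(0,0) a2@(0,0) a3@(2,0) a4@(0,0) a5@(2,0) a6@(2,0) a7@(0,0) | pheromone: 33 1 0 0 / 0 0 0 0 / 23 3 0 0 / 0 0 0 0 / 0 0 0 0
t=5: a0@(0,0) a1@(0,0) a2@(0,0) a3@(2,0) a4@(0,0) a5@(2,0) a6@(2,0) a7@(0,0) | pheromone: 42 0 0 0 / 0 0 0 0 / 28 2 0 0 / 0 0 0 0 / 0 0 0 0
t=6: a0@(0,0) a1@(0,0) a2@(0,0) a3@(2,0) a4@(0,0) a5@(2,0) a6@(2,0) a7@(0,0) | pheromone: 51 0 0 0 / 0 0 0 0 / 33 1 0 0 / 0 0 0 0 / 0 0 0 0
t=7: a0@(0,0) a1@(0,0) a2@(0,0) a3@(2,0) a4@(0,0) a5@(2,0) a6@(2,0) a7@(0,0) | pheromone: 60 0 0 0 / 0 0 0 0 / 38 0 0 0 / 0 0 0 0 / 0 0 0 0

yes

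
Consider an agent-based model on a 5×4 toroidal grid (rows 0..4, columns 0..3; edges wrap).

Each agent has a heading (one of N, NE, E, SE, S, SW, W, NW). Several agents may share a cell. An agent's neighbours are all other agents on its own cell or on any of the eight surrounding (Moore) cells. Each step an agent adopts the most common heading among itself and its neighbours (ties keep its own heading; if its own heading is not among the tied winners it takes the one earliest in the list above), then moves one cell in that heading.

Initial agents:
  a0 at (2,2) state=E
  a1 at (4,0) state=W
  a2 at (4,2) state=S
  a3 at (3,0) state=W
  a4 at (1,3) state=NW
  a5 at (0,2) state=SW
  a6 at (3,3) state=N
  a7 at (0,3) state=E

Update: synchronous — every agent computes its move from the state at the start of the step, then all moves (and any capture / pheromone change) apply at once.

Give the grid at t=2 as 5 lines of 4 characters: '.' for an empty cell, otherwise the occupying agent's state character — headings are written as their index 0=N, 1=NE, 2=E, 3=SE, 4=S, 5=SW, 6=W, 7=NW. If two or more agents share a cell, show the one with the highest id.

t=1: a0@(2,3):E a1@(4,3):W a2@(0,2):S a3@(3,3):W a4@(1,0):E a5@(1,1):SW a6@(3,2):W a7@(0,0):E
t=2: a0@(2,0):E a1@(4,2):W a2@(1,2):S a3@(3,2):W a4@(1,1):E a5@(1,2):E a6@(3,1):W a7@(0,1):E

.2..
.22.
2...
.66.
..6.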